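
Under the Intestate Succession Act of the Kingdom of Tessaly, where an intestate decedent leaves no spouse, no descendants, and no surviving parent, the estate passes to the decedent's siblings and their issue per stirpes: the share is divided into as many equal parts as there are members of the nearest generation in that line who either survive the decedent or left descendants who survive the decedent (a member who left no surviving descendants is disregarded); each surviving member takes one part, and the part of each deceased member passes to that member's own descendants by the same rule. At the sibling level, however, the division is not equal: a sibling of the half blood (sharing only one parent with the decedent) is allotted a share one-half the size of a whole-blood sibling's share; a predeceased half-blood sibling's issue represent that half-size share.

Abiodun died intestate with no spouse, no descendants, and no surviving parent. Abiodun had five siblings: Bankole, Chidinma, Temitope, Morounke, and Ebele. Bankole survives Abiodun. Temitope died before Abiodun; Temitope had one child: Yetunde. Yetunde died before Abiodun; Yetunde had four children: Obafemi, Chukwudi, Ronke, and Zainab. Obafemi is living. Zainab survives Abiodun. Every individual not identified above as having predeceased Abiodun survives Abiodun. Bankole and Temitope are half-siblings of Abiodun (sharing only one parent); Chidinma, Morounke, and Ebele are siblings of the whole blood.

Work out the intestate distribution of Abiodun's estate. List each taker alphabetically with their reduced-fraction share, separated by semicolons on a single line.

No spouse, descendants, or parent survives, so the estate passes to Abiodun's siblings per stirpes.
Half-blood siblings count for one-half the weight of whole-blood siblings at the initial division.
Dividing 1 in proportion to weights (total weight 4): Bankole (weight 1/2) → 1/8; Chidinma (weight 1) → 1/4; Temitope (weight 1/2) → 1/8; Morounke (weight 1) → 1/4; Ebele (weight 1) → 1/4.
Bankole is living and takes 1/8.
Chidinma is living and takes 1/4.
Temitope predeceased; the 1/8 allotted to Temitope's branch passes to Temitope's issue by representation.
Yetunde's line is the sole branch at this level, so the full 1/8 passes to Yetunde's issue by representation.
The 1/8 is divided into 4 equal shares of 1/32 among Obafemi, Chukwudi, Ronke, Zainab.
Obafemi is living and takes 1/32.
Chukwudi is living and takes 1/32.
Ronke is living and takes 1/32.
Zainab is living and takes 1/32.
Morounke is living and takes 1/4.
Ebele is living and takes 1/4.

Bankole 1/8; Chidinma 1/4; Chukwudi 1/32; Ebele 1/4; Morounke 1/4; Obafemi 1/32; Ronke 1/32; Zainab 1/32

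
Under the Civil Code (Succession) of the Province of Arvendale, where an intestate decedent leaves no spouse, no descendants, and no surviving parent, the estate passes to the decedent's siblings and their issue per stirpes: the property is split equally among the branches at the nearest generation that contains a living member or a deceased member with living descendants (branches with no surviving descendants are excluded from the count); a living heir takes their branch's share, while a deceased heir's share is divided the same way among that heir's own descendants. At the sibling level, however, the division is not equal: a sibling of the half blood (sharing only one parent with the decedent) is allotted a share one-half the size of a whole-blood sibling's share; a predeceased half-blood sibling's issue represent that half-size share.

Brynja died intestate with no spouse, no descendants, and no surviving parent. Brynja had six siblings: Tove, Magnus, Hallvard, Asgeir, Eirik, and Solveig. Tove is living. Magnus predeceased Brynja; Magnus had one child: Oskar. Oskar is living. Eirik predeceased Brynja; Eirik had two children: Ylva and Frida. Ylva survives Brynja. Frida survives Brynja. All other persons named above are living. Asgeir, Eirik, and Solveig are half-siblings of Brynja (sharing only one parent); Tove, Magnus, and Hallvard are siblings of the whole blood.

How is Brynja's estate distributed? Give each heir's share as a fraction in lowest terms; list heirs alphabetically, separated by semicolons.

No spouse, descendants, or parent survives, so the estate passes to Brynja's siblings per stirpes.
Half-blood siblings count for one-half the weight of whole-blood siblings at the initial division.
Dividing 1 in proportion to weights (total weight 9/2): Tove (weight 1) → 2/9; Magnus (weight 1) → 2/9; Hallvard (weight 1) → 2/9; Asgeir (weight 1/2) → 1/9; Eirik (weight 1/2) → 1/9; Solveig (weight 1/2) → 1/9.
Tove is living and takes 2/9.
Magnus predeceased; the 2/9 allotted to Magnus's branch passes to Magnus's issue by representation.
Oskar is the sole taker at this level and receives the full 2/9.
Hallvard is living and takes 2/9.
Asgeir is living and takes 1/9.
Eirik predeceased; the 1/9 allotted to Eirik's branch passes to Eirik's issue by representation.
The 1/9 is divided into 2 equal shares of 1/18 among Ylva, Frida.
Ylva is living and takes 1/18.
Frida is living and takes 1/18.
Solveig is living and takes 1/9.

Asgeir 1/9; Frida 1/18; Hallvard 2/9; Oskar 2/9; Solveig 1/9; Tove 2/9; Ylva 1/18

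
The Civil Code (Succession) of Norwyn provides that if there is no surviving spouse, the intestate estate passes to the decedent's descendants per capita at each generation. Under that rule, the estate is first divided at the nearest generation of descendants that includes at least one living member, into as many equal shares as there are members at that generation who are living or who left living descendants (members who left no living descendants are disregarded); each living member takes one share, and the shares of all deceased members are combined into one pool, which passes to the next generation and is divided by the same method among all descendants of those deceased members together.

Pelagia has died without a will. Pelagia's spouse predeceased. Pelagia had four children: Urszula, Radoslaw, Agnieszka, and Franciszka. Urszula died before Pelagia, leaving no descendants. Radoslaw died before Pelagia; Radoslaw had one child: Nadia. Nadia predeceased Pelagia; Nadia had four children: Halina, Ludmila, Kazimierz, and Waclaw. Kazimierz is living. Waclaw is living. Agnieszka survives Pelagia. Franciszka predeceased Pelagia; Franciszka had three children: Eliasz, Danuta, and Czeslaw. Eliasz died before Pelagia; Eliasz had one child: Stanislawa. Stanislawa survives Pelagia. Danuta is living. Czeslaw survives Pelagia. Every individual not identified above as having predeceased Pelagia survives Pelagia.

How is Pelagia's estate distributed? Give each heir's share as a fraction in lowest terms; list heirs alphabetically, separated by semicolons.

There is no surviving spouse, so the entire estate passes to Pelagia's descendants per capita at each generation.
At generation 1 (Radoslaw, Agnieszka, Franciszka) there are 3 shares of (1)/3 = 1/3 each.
Living: Agnieszka — each takes 1/3.
Deceased: Radoslaw and Franciszka. Their combined 2/3 is pooled and carried to generation 2.
At generation 2 (Nadia, Eliasz, Danuta, Czeslaw) there are 4 shares of (2/3)/4 = 1/6 each.
Living: Danuta and Czeslaw — each takes 1/6.
Deceased: Nadia and Eliasz. Their combined 1/3 is pooled and carried to generation 3.
At generation 3 (Halina, Ludmila, Kazimierz, Waclaw, Stanislawa) there are 5 shares of (1/3)/5 = 1/15 each.
Living: Halina, Ludmila, Kazimierz, Waclaw, and Stanislawa — each takes 1/15.

Agnieszka 1/3; Czeslaw 1/6; Danuta 1/6; Halina 1/15; Kazimierz 1/15; Ludmila 1/15; Stanislawa 1/15; Waclaw 1/15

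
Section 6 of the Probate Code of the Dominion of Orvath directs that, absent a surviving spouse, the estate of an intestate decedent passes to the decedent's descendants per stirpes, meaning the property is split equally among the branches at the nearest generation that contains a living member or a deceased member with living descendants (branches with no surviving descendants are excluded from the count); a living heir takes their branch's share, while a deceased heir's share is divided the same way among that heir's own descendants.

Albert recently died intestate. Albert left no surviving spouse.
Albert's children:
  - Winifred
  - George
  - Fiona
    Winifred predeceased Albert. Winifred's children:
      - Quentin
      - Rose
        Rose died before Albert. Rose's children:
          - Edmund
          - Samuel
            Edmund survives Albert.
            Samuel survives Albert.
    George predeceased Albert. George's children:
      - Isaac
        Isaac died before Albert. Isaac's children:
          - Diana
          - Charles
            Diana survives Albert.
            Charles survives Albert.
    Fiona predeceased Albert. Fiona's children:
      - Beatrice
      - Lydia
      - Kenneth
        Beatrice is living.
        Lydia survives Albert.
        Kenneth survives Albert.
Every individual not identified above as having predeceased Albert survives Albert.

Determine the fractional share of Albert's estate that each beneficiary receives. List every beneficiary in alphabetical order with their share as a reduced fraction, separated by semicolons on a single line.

There is no surviving spouse, so the entire estate passes to Albert's descendants per stirpes.
The estate is divided into 3 equal shares of 1/3 among Winifred, George, Fiona.
Winifred predeceased; the 1/3 allotted to Winifred's branch passes to Winifred's issue by representation.
The 1/3 is divided into 2 equal shares of 1/6 among Quentin, Rose.
Quentin is living and takes 1/6.
Rose predeceased; the 1/6 allotted to Rose's branch passes to Rose's issue by representation.
The 1/6 is divided into 2 equal shares of 1/12 among Edmund, Samuel.
Edmund is living and takes 1/12.
Samuel is living and takes 1/12.
George predeceased; the 1/3 allotted to George's branch passes to George's issue by representation.
Isaac's line is the sole branch at this level, so the full 1/3 passes to Isaac's issue by representation.
The 1/3 is divided into 2 equal shares of 1/6 among Diana, Charles.
Diana is living and takes 1/6.
Charles is living and takes 1/6.
Fiona predeceased; the 1/3 allotted to Fiona's branch passes to Fiona's issue by representation.
The 1/3 is divided into 3 equal shares of 1/9 among Beatrice, Lydia, Kenneth.
Beatrice is living and takes 1/9.
Lydia is living and takes 1/9.
Kenneth is living and takes 1/9.

Beatrice 1/9; Charles 1/6; Diana 1/6; Edmund 1/12; Kenneth 1/9; Lydia 1/9; Quentin 1/6; Samuel 1/12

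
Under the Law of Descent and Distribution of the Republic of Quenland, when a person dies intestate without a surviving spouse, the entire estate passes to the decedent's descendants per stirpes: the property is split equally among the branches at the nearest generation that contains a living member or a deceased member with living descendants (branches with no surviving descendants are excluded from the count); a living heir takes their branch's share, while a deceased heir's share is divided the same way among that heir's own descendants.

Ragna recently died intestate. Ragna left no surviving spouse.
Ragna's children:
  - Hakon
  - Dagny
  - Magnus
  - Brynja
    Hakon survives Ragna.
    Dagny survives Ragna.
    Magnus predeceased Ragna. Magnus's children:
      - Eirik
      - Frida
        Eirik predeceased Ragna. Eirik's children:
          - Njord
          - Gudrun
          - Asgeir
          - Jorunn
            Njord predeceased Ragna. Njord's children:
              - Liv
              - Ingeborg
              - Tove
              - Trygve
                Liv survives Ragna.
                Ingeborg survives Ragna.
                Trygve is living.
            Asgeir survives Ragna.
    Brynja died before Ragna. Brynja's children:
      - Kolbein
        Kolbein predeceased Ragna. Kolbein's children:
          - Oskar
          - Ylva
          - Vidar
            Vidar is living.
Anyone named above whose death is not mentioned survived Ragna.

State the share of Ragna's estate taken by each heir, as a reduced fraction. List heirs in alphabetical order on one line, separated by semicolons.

Asgeir 1/32; Dagny 1/4; Frida 1/8; Gudrun 1/32; Hakon 1/4; Ingeborg 1/128; Jorunn 1/32; Liv 1/128; Oskar 1/12; Tove 1/128; Trygve 1/128; Vidar 1/12; Ylva 1/12

There is no surviving spouse, so the entire estate passes to Ragna's descendants per stirpes.
The estate is divided into 4 equal shares of 1/4 among Hakon, Dagny, Magnus, Brynja.
Hakon is living and takes 1/4.
Dagny is living and takes 1/4.
Magnus predeceased; the 1/4 allotted to Magnus's branch passes to Magnus's issue by representation.
The 1/4 is divided into 2 equal shares of 1/8 among Eirik, Frida.
Eirik predeceased; the 1/8 allotted to Eirik's branch passes to Eirik's issue by representation.
The 1/8 is divided into 4 equal shares of 1/32 among Njord, Gudrun, Asgeir, Jorunn.
Njord predeceased; the 1/32 allotted to Njord's branch passes to Njord's issue by representation.
The 1/32 is divided into 4 equal shares of 1/128 among Liv, Ingeborg, Tove, Trygve.
Liv is living and takes 1/128.
Ingeborg is living and takes 1/128.
Tove is living and takes 1/128.
Trygve is living and takes 1/128.
Gudrun is living and takes 1/32.
Asgeir is living and takes 1/32.
Jorunn is living and takes 1/32.
Frida is living and takes 1/8.
Brynja predeceased; the 1/4 allotted to Brynja's branch passes to Brynja's issue by representation.
Kolbein's line is the sole branch at this level, so the full 1/4 passes to Kolbein's issue by representation.
The 1/4 is divided into 3 equal shares of 1/12 among Oskar, Ylva, Vidar.
Oskar is living and takes 1/12.
Ylva is living and takes 1/12.
Vidar is living and takes 1/12.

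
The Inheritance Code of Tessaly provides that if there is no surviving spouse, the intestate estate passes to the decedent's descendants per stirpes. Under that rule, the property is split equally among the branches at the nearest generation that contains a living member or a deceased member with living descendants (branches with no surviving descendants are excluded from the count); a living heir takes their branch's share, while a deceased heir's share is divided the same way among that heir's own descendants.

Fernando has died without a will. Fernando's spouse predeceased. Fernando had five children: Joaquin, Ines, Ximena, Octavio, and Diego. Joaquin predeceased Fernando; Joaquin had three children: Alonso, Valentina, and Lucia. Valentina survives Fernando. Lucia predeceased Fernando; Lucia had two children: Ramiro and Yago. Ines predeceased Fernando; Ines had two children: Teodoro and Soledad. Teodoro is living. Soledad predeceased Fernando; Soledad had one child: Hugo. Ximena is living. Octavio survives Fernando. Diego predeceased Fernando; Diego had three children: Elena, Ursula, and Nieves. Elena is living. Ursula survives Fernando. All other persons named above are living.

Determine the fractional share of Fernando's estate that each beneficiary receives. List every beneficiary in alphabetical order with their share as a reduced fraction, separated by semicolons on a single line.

There is no surviving spouse, so the entire estate passes to Fernando's descendants per stirpes.
The estate is divided into 5 equal shares of 1/5 among Joaquin, Ines, Ximena, Octavio, Diego.
Joaquin predeceased; the 1/5 allotted to Joaquin's branch passes to Joaquin's issue by representation.
The 1/5 is divided into 3 equal shares of 1/15 among Alonso, Valentina, Lucia.
Alonso is living and takes 1/15.
Valentina is living and takes 1/15.
Lucia predeceased; the 1/15 allotted to Lucia's branch passes to Lucia's issue by representation.
The 1/15 is divided into 2 equal shares of 1/30 among Ramiro, Yago.
Ramiro is living and takes 1/30.
Yago is living and takes 1/30.
Ines predeceased; the 1/5 allotted to Ines's branch passes to Ines's issue by representation.
The 1/5 is divided into 2 equal shares of 1/10 among Teodoro, Soledad.
Teodoro is living and takes 1/10.
Soledad predeceased; the 1/10 allotted to Soledad's branch passes to Soledad's issue by representation.
Hugo is the sole taker at this level and receives the full 1/10.
Ximena is living and takes 1/5.
Octavio is living and takes 1/5.
Diego predeceased; the 1/5 allotted to Diego's branch passes to Diego's issue by representation.
The 1/5 is divided into 3 equal shares of 1/15 among Elena, Ursula, Nieves.
Elena is living and takes 1/15.
Ursula is living and takes 1/15.
Nieves is living and takes 1/15.

Alonso 1/15; Elena 1/15; Hugo 1/10; Nieves 1/15; Octavio 1/5; Ramiro 1/30; Teodoro 1/10; Ursula 1/15; Valentina 1/15; Ximena 1/5; Yago 1/30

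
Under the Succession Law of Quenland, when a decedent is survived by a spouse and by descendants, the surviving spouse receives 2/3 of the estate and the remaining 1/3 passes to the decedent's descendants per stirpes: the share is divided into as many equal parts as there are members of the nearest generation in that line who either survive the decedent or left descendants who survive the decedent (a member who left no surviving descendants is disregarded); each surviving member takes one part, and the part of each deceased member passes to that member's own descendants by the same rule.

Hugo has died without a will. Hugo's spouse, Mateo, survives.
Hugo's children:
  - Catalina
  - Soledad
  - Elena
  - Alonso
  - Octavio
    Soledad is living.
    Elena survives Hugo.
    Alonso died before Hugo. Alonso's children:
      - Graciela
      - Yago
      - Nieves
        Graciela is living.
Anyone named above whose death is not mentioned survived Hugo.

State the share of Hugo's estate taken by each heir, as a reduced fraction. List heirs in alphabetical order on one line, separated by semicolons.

Catalina 1/15; Elena 1/15; Graciela 1/45; Mateo 2/3; Nieves 1/45; Octavio 1/15; Soledad 1/15; Yago 1/45

Mateo, as surviving spouse, takes 2/3.
The remaining 1/3 passes to Hugo's descendants per stirpes.
The 1/3 is divided into 5 equal shares of 1/15 among Catalina, Soledad, Elena, Alonso, Octavio.
Catalina is living and takes 1/15.
Soledad is living and takes 1/15.
Elena is living and takes 1/15.
Alonso predeceased; the 1/15 allotted to Alonso's branch passes to Alonso's issue by representation.
The 1/15 is divided into 3 equal shares of 1/45 among Graciela, Yago, Nieves.
Graciela is living and takes 1/45.
Yago is living and takes 1/45.
Nieves is living and takes 1/45.
Octavio is living and takes 1/15.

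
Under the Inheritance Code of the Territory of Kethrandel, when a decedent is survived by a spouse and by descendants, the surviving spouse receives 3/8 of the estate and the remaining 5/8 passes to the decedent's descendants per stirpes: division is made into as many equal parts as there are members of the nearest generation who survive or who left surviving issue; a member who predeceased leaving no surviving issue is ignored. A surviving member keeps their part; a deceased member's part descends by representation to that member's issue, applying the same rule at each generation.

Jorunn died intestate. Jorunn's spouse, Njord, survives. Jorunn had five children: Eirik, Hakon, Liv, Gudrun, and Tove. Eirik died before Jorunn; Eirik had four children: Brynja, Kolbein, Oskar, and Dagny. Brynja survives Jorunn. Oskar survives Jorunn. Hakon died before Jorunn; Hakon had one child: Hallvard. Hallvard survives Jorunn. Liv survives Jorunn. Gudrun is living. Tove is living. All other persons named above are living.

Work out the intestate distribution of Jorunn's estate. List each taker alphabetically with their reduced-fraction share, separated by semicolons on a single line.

Brynja 1/32; Dagny 1/32; Gudrun 1/8; Hallvard 1/8; Kolbein 1/32; Liv 1/8; Njord 3/8; Oskar 1/32; Tove 1/8

Njord, as surviving spouse, takes 3/8.
The remaining 5/8 passes to Jorunn's descendants per stirpes.
The 5/8 is divided into 5 equal shares of 1/8 among Eirik, Hakon, Liv, Gudrun, Tove.
Eirik predeceased; the 1/8 allotted to Eirik's branch passes to Eirik's issue by representation.
The 1/8 is divided into 4 equal shares of 1/32 among Brynja, Kolbein, Oskar, Dagny.
Brynja is living and takes 1/32.
Kolbein is living and takes 1/32.
Oskar is living and takes 1/32.
Dagny is living and takes 1/32.
Hakon predeceased; the 1/8 allotted to Hakon's branch passes to Hakon's issue by representation.
Hallvard is the sole taker at this level and receives the full 1/8.
Liv is living and takes 1/8.
Gudrun is living and takes 1/8.
Tove is living and takes 1/8.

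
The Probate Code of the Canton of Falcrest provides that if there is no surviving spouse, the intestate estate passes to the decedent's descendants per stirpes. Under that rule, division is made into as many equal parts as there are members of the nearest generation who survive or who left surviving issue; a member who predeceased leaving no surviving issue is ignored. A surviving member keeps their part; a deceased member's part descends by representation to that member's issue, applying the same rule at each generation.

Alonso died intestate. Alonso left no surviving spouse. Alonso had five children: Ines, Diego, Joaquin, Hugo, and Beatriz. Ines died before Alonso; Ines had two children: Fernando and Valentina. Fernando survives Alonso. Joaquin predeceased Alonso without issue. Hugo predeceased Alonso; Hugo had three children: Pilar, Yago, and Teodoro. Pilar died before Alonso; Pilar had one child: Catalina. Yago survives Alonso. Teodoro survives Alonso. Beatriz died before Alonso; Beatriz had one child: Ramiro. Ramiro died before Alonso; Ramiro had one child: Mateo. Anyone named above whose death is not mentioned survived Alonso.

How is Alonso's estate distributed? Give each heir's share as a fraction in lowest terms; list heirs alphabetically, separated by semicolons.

Catalina 1/12; Diego 1/4; Fernando 1/8; Mateo 1/4; Teodoro 1/12; Valentina 1/8; Yago 1/12

There is no surviving spouse, so the entire estate passes to Alonso's descendants per stirpes.
Joaquin left no surviving issue, so that branch lapses and is disregarded.
The estate is divided into 4 equal shares of 1/4 among Ines, Diego, Hugo, Beatriz.
Ines predeceased; the 1/4 allotted to Ines's branch passes to Ines's issue by representation.
The 1/4 is divided into 2 equal shares of 1/8 among Fernando, Valentina.
Fernando is living and takes 1/8.
Valentina is living and takes 1/8.
Diego is living and takes 1/4.
Hugo predeceased; the 1/4 allotted to Hugo's branch passes to Hugo's issue by representation.
The 1/4 is divided into 3 equal shares of 1/12 among Pilar, Yago, Teodoro.
Pilar predeceased; the 1/12 allotted to Pilar's branch passes to Pilar's issue by representation.
Catalina is the sole taker at this level and receives the full 1/12.
Yago is living and takes 1/12.
Teodoro is living and takes 1/12.
Beatriz predeceased; the 1/4 allotted to Beatriz's branch passes to Beatriz's issue by representation.
Ramiro's line is the sole branch at this level, so the full 1/4 passes to Ramiro's issue by representation.
Mateo is the sole taker at this level and receives the full 1/4.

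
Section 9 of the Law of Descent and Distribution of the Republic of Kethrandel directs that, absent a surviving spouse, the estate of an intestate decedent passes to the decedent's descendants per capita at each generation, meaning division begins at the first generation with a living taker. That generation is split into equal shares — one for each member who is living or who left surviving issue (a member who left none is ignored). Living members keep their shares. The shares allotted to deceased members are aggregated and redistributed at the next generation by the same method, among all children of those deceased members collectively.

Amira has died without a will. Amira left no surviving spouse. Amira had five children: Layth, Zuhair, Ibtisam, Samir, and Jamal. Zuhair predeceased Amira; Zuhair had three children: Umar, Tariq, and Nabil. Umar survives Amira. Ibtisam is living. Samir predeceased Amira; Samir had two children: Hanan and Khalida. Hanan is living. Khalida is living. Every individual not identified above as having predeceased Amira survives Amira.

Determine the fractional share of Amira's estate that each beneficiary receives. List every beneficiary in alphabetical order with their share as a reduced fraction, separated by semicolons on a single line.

There is no surviving spouse, so the entire estate passes to Amira's descendants per capita at each generation.
At generation 1 (Layth, Zuhair, Ibtisam, Samir, Jamal) there are 5 shares of (1)/5 = 1/5 each.
Living: Layth, Ibtisam, and Jamal — each takes 1/5.
Deceased: Zuhair and Samir. Their combined 2/5 is pooled and carried to generation 2.
At generation 2 (Umar, Tariq, Nabil, Hanan, Khalida) there are 5 shares of (2/5)/5 = 2/25 each.
Living: Umar, Tariq, Nabil, Hanan, and Khalida — each takes 2/25.

Hanan 2/25; Ibtisam 1/5; Jamal 1/5; Khalida 2/25; Layth 1/5; Nabil 2/25; Tariq 2/25; Umar 2/25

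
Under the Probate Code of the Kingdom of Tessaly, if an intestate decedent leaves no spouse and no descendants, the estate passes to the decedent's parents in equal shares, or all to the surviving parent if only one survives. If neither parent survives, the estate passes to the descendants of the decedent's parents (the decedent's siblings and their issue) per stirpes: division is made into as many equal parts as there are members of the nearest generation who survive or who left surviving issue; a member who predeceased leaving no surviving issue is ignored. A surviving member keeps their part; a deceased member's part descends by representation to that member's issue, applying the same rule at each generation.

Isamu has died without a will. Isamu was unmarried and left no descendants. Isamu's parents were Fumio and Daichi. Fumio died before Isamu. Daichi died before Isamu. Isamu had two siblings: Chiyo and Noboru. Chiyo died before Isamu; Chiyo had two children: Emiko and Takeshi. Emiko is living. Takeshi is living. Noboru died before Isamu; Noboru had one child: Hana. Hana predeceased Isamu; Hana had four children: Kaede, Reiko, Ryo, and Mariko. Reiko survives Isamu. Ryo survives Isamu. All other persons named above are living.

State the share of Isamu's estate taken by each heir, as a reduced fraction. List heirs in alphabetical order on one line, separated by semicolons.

Emiko 1/4; Kaede 1/8; Mariko 1/8; Reiko 1/8; Ryo 1/8; Takeshi 1/4

Neither parent survives and there are no descendants, so the estate passes to Isamu's siblings and their issue per stirpes.
The estate is divided into 2 equal shares of 1/2 among Chiyo, Noboru.
Chiyo predeceased; the 1/2 allotted to Chiyo's branch passes to Chiyo's issue by representation.
The 1/2 is divided into 2 equal shares of 1/4 among Emiko, Takeshi.
Emiko is living and takes 1/4.
Takeshi is living and takes 1/4.
Noboru predeceased; the 1/2 allotted to Noboru's branch passes to Noboru's issue by representation.
Hana's line is the sole branch at this level, so the full 1/2 passes to Hana's issue by representation.
The 1/2 is divided into 4 equal shares of 1/8 among Kaede, Reiko, Ryo, Mariko.
Kaede is living and takes 1/8.
Reiko is living and takes 1/8.
Ryo is living and takes 1/8.
Mariko is living and takes 1/8.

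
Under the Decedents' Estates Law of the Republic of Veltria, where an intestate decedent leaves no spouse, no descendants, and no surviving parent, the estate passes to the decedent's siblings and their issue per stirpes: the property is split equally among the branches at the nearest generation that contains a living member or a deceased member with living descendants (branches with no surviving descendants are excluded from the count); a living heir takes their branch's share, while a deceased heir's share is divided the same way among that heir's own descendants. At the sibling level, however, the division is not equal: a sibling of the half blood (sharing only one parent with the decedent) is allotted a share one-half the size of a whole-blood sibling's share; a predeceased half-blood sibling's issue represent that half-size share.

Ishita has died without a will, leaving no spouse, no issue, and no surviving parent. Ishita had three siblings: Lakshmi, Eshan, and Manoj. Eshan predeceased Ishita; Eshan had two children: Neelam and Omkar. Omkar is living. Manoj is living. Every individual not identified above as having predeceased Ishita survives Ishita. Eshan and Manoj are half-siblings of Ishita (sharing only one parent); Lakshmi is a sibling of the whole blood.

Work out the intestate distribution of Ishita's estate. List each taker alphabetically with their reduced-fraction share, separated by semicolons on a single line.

No spouse, descendants, or parent survives, so the estate passes to Ishita's siblings per stirpes.
Half-blood siblings count for one-half the weight of whole-blood siblings at the initial division.
Dividing 1 in proportion to weights (total weight 2): Lakshmi (weight 1) → 1/2; Eshan (weight 1/2) → 1/4; Manoj (weight 1/2) → 1/4.
Lakshmi is living and takes 1/2.
Eshan predeceased; the 1/4 allotted to Eshan's branch passes to Eshan's issue by representation.
The 1/4 is divided into 2 equal shares of 1/8 among Neelam, Omkar.
Neelam is living and takes 1/8.
Omkar is living and takes 1/8.
Manoj is living and takes 1/4.

Lakshmi 1/2; Manoj 1/4; Neelam 1/8; Omkar 1/8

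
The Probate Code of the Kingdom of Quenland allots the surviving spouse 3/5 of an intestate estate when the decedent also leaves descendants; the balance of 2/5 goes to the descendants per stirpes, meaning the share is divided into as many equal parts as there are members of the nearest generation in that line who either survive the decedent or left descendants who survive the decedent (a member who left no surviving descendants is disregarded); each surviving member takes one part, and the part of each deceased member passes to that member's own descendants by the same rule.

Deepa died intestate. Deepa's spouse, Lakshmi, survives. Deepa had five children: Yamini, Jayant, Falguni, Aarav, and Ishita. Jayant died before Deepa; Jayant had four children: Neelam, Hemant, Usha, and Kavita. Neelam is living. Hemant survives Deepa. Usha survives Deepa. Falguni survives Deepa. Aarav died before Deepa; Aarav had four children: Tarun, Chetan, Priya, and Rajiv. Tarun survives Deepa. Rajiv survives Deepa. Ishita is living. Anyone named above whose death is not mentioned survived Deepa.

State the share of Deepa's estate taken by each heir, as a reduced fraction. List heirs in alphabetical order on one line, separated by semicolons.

Lakshmi, as surviving spouse, takes 3/5.
The remaining 2/5 passes to Deepa's descendants per stirpes.
The 2/5 is divided into 5 equal shares of 2/25 among Yamini, Jayant, Falguni, Aarav, Ishita.
Yamini is living and takes 2/25.
Jayant predeceased; the 2/25 allotted to Jayant's branch passes to Jayant's issue by representation.
The 2/25 is divided into 4 equal shares of 1/50 among Neelam, Hemant, Usha, Kavita.
Neelam is living and takes 1/50.
Hemant is living and takes 1/50.
Usha is living and takes 1/50.
Kavita is living and takes 1/50.
Falguni is living and takes 2/25.
Aarav predeceased; the 2/25 allotted to Aarav's branch passes to Aarav's issue by representation.
The 2/25 is divided into 4 equal shares of 1/50 among Tarun, Chetan, Priya, Rajiv.
Tarun is living and takes 1/50.
Chetan is living and takes 1/50.
Priya is living and takes 1/50.
Rajiv is living and takes 1/50.
Ishita is living and takes 2/25.

Chetan 1/50; Falguni 2/25; Hemant 1/50; Ishita 2/25; Kavita 1/50; Lakshmi 3/5; Neelam 1/50; Priya 1/50; Rajiv 1/50; Tarun 1/50; Usha 1/50; Yamini 2/25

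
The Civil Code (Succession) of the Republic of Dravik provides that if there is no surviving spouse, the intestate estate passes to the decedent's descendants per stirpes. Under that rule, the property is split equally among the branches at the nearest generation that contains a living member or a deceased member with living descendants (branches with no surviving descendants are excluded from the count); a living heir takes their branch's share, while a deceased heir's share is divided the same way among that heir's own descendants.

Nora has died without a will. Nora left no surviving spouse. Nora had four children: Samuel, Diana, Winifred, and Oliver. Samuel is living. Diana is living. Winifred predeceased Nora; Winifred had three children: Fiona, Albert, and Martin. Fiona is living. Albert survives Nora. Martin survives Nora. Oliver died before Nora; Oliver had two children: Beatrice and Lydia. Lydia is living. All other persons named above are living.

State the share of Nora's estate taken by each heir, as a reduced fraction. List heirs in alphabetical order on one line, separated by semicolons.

There is no surviving spouse, so the entire estate passes to Nora's descendants per stirpes.
The estate is divided into 4 equal shares of 1/4 among Samuel, Diana, Winifred, Oliver.
Samuel is living and takes 1/4.
Diana is living and takes 1/4.
Winifred predeceased; the 1/4 allotted to Winifred's branch passes to Winifred's issue by representation.
The 1/4 is divided into 3 equal shares of 1/12 among Fiona, Albert, Martin.
Fiona is living and takes 1/12.
Albert is living and takes 1/12.
Martin is living and takes 1/12.
Oliver predeceased; the 1/4 allotted to Oliver's branch passes to Oliver's issue by representation.
The 1/4 is divided into 2 equal shares of 1/8 among Beatrice, Lydia.
Beatrice is living and takes 1/8.
Lydia is living and takes 1/8.

Albert 1/12; Beatrice 1/8; Diana 1/4; Fiona 1/12; Lydia 1/8; Martin 1/12; Samuel 1/4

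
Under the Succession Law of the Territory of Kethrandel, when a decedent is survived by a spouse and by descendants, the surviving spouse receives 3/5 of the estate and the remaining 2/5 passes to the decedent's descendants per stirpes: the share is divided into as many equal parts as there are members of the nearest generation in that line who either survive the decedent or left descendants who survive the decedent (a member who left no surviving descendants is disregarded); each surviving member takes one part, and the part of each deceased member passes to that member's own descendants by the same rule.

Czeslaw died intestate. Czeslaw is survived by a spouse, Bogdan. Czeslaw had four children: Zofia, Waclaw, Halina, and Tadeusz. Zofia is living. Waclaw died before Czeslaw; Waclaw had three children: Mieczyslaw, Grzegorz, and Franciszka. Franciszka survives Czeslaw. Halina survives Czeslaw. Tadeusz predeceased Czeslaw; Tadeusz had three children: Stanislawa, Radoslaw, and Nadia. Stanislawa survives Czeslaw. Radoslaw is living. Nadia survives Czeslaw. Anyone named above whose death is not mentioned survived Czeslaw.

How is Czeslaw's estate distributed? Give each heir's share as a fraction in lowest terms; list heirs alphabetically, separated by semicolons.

Bogdan, as surviving spouse, takes 3/5.
The remaining 2/5 passes to Czeslaw's descendants per stirpes.
The 2/5 is divided into 4 equal shares of 1/10 among Zofia, Waclaw, Halina, Tadeusz.
Zofia is living and takes 1/10.
Waclaw predeceased; the 1/10 allotted to Waclaw's branch passes to Waclaw's issue by representation.
The 1/10 is divided into 3 equal shares of 1/30 among Mieczyslaw, Grzegorz, Franciszka.
Mieczyslaw is living and takes 1/30.
Grzegorz is living and takes 1/30.
Franciszka is living and takes 1/30.
Halina is living and takes 1/10.
Tadeusz predeceased; the 1/10 allotted to Tadeusz's branch passes to Tadeusz's issue by representation.
The 1/10 is divided into 3 equal shares of 1/30 among Stanislawa, Radoslaw, Nadia.
Stanislawa is living and takes 1/30.
Radoslaw is living and takes 1/30.
Nadia is living and takes 1/30.

Bogdan 3/5; Franciszka 1/30; Grzegorz 1/30; Halina 1/10; Mieczyslaw 1/30; Nadia 1/30; Radoslaw 1/30; Stanislawa 1/30; Zofia 1/10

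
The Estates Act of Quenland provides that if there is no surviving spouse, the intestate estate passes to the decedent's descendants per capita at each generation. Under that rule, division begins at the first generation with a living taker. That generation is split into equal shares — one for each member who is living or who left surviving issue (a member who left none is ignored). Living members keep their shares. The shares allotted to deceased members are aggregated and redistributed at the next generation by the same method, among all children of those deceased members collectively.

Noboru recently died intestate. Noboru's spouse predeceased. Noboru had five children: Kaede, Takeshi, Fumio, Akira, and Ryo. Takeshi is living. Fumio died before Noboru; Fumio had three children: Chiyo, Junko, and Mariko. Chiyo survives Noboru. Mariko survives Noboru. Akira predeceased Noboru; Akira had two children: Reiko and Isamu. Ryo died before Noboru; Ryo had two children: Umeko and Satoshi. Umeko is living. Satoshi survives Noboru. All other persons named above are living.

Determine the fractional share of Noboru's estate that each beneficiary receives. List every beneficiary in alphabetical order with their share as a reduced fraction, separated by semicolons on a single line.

There is no surviving spouse, so the entire estate passes to Noboru's descendants per capita at each generation.
At generation 1 (Kaede, Takeshi, Fumio, Akira, Ryo) there are 5 shares of (1)/5 = 1/5 each.
Living: Kaede and Takeshi — each takes 1/5.
Deceased: Fumio, Akira, and Ryo. Their combined 3/5 is pooled and carried to generation 2.
At generation 2 (Chiyo, Junko, Mariko, Reiko, Isamu, Umeko, Satoshi) there are 7 shares of (3/5)/7 = 3/35 each.
Living: Chiyo, Junko, Mariko, Reiko, Isamu, Umeko, and Satoshi — each takes 3/35.

Chiyo 3/35; Isamu 3/35; Junko 3/35; Kaede 1/5; Mariko 3/35; Reiko 3/35; Satoshi 3/35; Takeshi 1/5; Umeko 3/35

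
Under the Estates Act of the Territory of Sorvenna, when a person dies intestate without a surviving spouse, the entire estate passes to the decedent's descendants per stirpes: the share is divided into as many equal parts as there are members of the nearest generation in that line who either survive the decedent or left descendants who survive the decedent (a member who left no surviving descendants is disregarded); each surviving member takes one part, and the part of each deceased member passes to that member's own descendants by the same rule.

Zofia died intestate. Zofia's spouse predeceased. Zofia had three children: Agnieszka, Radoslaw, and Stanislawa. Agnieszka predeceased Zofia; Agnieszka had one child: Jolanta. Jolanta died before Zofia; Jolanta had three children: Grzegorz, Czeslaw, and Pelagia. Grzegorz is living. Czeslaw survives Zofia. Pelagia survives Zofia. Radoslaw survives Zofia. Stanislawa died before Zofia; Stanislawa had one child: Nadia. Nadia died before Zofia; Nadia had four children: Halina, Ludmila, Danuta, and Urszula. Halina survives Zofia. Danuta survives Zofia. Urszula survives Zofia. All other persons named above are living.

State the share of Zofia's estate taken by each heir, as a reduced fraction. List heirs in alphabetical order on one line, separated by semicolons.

Czeslaw 1/9; Danuta 1/12; Grzegorz 1/9; Halina 1/12; Ludmila 1/12; Pelagia 1/9; Radoslaw 1/3; Urszula 1/12

There is no surviving spouse, so the entire estate passes to Zofia's descendants per stirpes.
The estate is divided into 3 equal shares of 1/3 among Agnieszka, Radoslaw, Stanislawa.
Agnieszka predeceased; the 1/3 allotted to Agnieszka's branch passes to Agnieszka's issue by representation.
Jolanta's line is the sole branch at this level, so the full 1/3 passes to Jolanta's issue by representation.
The 1/3 is divided into 3 equal shares of 1/9 among Grzegorz, Czeslaw, Pelagia.
Grzegorz is living and takes 1/9.
Czeslaw is living and takes 1/9.
Pelagia is living and takes 1/9.
Radoslaw is living and takes 1/3.
Stanislawa predeceased; the 1/3 allotted to Stanislawa's branch passes to Stanislawa's issue by representation.
Nadia's line is the sole branch at this level, so the full 1/3 passes to Nadia's issue by representation.
The 1/3 is divided into 4 equal shares of 1/12 among Halina, Ludmila, Danuta, Urszula.
Halina is living and takes 1/12.
Ludmila is living and takes 1/12.
Danuta is living and takes 1/12.
Urszula is living and takes 1/12.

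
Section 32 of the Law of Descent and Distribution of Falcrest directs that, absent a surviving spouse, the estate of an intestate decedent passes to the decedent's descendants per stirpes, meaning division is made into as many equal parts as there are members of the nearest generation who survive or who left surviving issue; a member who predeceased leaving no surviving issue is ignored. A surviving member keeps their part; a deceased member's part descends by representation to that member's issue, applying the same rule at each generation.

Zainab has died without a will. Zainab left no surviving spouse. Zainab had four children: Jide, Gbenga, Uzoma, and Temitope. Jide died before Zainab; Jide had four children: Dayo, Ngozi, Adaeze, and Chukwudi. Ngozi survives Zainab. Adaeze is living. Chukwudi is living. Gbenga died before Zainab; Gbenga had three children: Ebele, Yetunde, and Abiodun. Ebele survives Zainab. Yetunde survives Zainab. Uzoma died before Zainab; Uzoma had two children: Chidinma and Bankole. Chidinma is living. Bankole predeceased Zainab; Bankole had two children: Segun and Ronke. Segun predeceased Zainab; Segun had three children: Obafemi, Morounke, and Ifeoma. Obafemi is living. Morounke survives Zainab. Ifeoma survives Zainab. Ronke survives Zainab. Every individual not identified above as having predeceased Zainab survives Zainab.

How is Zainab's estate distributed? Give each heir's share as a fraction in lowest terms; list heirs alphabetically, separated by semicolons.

Abiodun 1/12; Adaeze 1/16; Chidinma 1/8; Chukwudi 1/16; Dayo 1/16; Ebele 1/12; Ifeoma 1/48; Morounke 1/48; Ngozi 1/16; Obafemi 1/48; Ronke 1/16; Temitope 1/4; Yetunde 1/12

There is no surviving spouse, so the entire estate passes to Zainab's descendants per stirpes.
The estate is divided into 4 equal shares of 1/4 among Jide, Gbenga, Uzoma, Temitope.
Jide predeceased; the 1/4 allotted to Jide's branch passes to Jide's issue by representation.
The 1/4 is divided into 4 equal shares of 1/16 among Dayo, Ngozi, Adaeze, Chukwudi.
Dayo is living and takes 1/16.
Ngozi is living and takes 1/16.
Adaeze is living and takes 1/16.
Chukwudi is living and takes 1/16.
Gbenga predeceased; the 1/4 allotted to Gbenga's branch passes to Gbenga's issue by representation.
The 1/4 is divided into 3 equal shares of 1/12 among Ebele, Yetunde, Abiodun.
Ebele is living and takes 1/12.
Yetunde is living and takes 1/12.
Abiodun is living and takes 1/12.
Uzoma predeceased; the 1/4 allotted to Uzoma's branch passes to Uzoma's issue by representation.
The 1/4 is divided into 2 equal shares of 1/8 among Chidinma, Bankole.
Chidinma is living and takes 1/8.
Bankole predeceased; the 1/8 allotted to Bankole's branch passes to Bankole's issue by representation.
The 1/8 is divided into 2 equal shares of 1/16 among Segun, Ronke.
Segun predeceased; the 1/16 allotted to Segun's branch passes to Segun's issue by representation.
The 1/16 is divided into 3 equal shares of 1/48 among Obafemi, Morounke, Ifeoma.
Obafemi is living and takes 1/48.
Morounke is living and takes 1/48.
Ifeoma is living and takes 1/48.
Ronke is living and takes 1/16.
Temitope is living and takes 1/4.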